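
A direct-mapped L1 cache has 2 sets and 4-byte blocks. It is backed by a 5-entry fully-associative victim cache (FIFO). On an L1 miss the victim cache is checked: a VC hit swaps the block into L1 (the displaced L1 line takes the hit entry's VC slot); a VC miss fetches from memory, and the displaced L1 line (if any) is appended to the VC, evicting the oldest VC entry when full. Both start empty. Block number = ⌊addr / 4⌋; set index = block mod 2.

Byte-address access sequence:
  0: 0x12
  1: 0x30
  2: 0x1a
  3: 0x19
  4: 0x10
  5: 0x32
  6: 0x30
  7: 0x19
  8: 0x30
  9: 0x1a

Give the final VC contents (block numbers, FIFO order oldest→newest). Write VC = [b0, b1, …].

#0 0x12→b4/s0 MISS; vc=[]
#1 0x30→b12/s0 MISS; vc=[4]
#2 0x1a→b6/s0 MISS; vc=[4,12]
#3 0x19→b6/s0 L1-HIT; vc=[4,12]
#4 0x10→b4/s0 VC-HIT; vc=[6,12]
#5 0x32→b12/s0 VC-HIT; vc=[6,4]
#6 0x30→b12/s0 L1-HIT; vc=[6,4]
#7 0x19→b6/s0 VC-HIT; vc=[12,4]
#8 0x30→b12/s0 VC-HIT; vc=[6,4]
#9 0x1a→b6/s0 VC-HIT; vc=[12,4]

VC = [12, 4]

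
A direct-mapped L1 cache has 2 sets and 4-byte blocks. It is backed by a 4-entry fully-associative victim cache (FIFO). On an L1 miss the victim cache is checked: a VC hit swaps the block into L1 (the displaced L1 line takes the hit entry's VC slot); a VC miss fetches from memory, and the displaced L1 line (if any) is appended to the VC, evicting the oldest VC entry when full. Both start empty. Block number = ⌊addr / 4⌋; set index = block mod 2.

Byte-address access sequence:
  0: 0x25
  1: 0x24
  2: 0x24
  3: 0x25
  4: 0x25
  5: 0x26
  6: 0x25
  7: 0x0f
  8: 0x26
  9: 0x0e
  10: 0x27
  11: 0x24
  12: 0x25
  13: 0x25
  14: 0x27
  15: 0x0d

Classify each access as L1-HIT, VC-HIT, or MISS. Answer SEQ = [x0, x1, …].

SEQ = [MISS, L1-HIT, L1-HIT, L1-HIT, L1-HIT, L1-HIT, L1-HIT, MISS, VC-HIT, VC-HIT, VC-HIT, L1-HIT, L1-HIT, L1-HIT, L1-HIT, VC-HIT]

  [0] addr=0x25 blk=9 s=1: MISS | VC []
  [1] addr=0x24 blk=9 s=1: L1-HIT | VC []
  [2] addr=0x24 blk=9 s=1: L1-HIT | VC []
  [3] addr=0x25 blk=9 s=1: L1-HIT | VC []
  [4] addr=0x25 blk=9 s=1: L1-HIT | VC []
  [5] addr=0x26 blk=9 s=1: L1-HIT | VC []
  [6] addr=0x25 blk=9 s=1: L1-HIT | VC []
  [7] addr=0xf blk=3 s=1: MISS | VC [9]
  [8] addr=0x26 blk=9 s=1: VC-HIT | VC [3]
  [9] addr=0xe blk=3 s=1: VC-HIT | VC [9]
  [10] addr=0x27 blk=9 s=1: VC-HIT | VC [3]
  [11] addr=0x24 blk=9 s=1: L1-HIT | VC [3]
  [12] addr=0x25 blk=9 s=1: L1-HIT | VC [3]
  [13] addr=0x25 blk=9 s=1: L1-HIT | VC [3]
  [14] addr=0x27 blk=9 s=1: L1-HIT | VC [3]
  [15] addr=0xd blk=3 s=1: VC-HIT | VC [9]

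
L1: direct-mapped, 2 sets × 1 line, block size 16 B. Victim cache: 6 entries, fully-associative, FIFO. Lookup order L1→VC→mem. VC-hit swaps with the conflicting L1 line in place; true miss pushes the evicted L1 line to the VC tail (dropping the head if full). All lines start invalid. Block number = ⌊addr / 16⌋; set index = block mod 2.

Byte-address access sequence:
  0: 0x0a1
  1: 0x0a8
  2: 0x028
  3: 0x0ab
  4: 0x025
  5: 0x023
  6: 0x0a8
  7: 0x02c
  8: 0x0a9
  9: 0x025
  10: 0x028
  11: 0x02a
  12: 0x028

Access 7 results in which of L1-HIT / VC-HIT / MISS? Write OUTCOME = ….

  [0] addr=0xa1 blk=10 s=0: MISS | VC []
  [1] addr=0xa8 blk=10 s=0: L1-HIT | VC []
  [2] addr=0x28 blk=2 s=0: MISS | VC [10]
  [3] addr=0xab blk=10 s=0: VC-HIT | VC [2]
  [4] addr=0x25 blk=2 s=0: VC-HIT | VC [10]
  [5] addr=0x23 blk=2 s=0: L1-HIT | VC [10]
  [6] addr=0xa8 blk=10 s=0: VC-HIT | VC [2]
  [7] addr=0x2c blk=2 s=0: VC-HIT | VC [10]
  [8] addr=0xa9 blk=10 s=0: VC-HIT | VC [2]
  [9] addr=0x25 blk=2 s=0: VC-HIT | VC [10]
  [10] addr=0x28 blk=2 s=0: L1-HIT | VC [10]
  [11] addr=0x2a blk=2 s=0: L1-HIT | VC [10]
  [12] addr=0x28 blk=2 s=0: L1-HIT | VC [10]

OUTCOME = VC-HIT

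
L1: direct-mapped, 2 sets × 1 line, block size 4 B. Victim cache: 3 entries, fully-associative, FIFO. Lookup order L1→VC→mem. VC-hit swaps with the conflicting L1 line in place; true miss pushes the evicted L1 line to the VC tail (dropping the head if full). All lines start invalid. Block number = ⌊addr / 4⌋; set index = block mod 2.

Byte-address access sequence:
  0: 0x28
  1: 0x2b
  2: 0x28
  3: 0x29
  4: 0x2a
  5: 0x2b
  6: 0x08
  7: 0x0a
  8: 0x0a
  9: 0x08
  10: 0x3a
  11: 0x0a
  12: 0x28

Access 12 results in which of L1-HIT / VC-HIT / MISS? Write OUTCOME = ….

#0 0x28→b10/s0 MISS; vc=[]
#1 0x2b→b10/s0 L1-HIT; vc=[]
#2 0x28→b10/s0 L1-HIT; vc=[]
#3 0x29→b10/s0 L1-HIT; vc=[]
#4 0x2a→b10/s0 L1-HIT; vc=[]
#5 0x2b→b10/s0 L1-HIT; vc=[]
#6 0x8→b2/s0 MISS; vc=[10]
#7 0xa→b2/s0 L1-HIT; vc=[10]
#8 0xa→b2/s0 L1-HIT; vc=[10]
#9 0x8→b2/s0 L1-HIT; vc=[10]
#10 0x3a→b14/s0 MISS; vc=[10,2]
#11 0xa→b2/s0 VC-HIT; vc=[10,14]
#12 0x28→b10/s0 VC-HIT; vc=[2,14]

OUTCOME = VC-HIT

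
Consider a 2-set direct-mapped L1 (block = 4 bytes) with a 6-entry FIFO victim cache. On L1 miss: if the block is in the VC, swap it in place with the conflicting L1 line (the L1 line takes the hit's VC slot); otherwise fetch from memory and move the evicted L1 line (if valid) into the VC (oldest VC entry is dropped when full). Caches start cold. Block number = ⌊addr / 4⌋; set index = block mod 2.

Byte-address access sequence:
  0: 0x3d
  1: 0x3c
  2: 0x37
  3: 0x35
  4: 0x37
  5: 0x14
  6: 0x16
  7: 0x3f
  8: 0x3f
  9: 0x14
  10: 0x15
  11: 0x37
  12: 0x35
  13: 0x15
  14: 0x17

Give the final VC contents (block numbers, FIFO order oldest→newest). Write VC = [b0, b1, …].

VC = [15, 13]

  [0] addr=0x3d blk=15 s=1: MISS | VC []
  [1] addr=0x3c blk=15 s=1: L1-HIT | VC []
  [2] addr=0x37 blk=13 s=1: MISS | VC [15]
  [3] addr=0x35 blk=13 s=1: L1-HIT | VC [15]
  [4] addr=0x37 blk=13 s=1: L1-HIT | VC [15]
  [5] addr=0x14 blk=5 s=1: MISS | VC [15, 13]
  [6] addr=0x16 blk=5 s=1: L1-HIT | VC [15, 13]
  [7] addr=0x3f blk=15 s=1: VC-HIT | VC [5, 13]
  [8] addr=0x3f blk=15 s=1: L1-HIT | VC [5, 13]
  [9] addr=0x14 blk=5 s=1: VC-HIT | VC [15, 13]
  [10] addr=0x15 blk=5 s=1: L1-HIT | VC [15, 13]
  [11] addr=0x37 blk=13 s=1: VC-HIT | VC [15, 5]
  [12] addr=0x35 blk=13 s=1: L1-HIT | VC [15, 5]
  [13] addr=0x15 blk=5 s=1: VC-HIT | VC [15, 13]
  [14] addr=0x17 blk=5 s=1: L1-HIT | VC [15, 13]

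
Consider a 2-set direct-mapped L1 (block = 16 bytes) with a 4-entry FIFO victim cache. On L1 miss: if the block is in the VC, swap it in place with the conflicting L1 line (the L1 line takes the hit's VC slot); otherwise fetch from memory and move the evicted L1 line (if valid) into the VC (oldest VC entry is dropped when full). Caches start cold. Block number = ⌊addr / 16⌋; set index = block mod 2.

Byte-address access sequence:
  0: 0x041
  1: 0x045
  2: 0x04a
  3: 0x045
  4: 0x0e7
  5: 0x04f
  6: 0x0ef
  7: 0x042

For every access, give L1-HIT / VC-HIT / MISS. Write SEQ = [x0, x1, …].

SEQ = [MISS, L1-HIT, L1-HIT, L1-HIT, MISS, VC-HIT, VC-HIT, VC-HIT]

  [0] addr=0x41 blk=4 s=0: MISS | VC []
  [1] addr=0x45 blk=4 s=0: L1-HIT | VC []
  [2] addr=0x4a blk=4 s=0: L1-HIT | VC []
  [3] addr=0x45 blk=4 s=0: L1-HIT | VC []
  [4] addr=0xe7 blk=14 s=0: MISS | VC [4]
  [5] addr=0x4f blk=4 s=0: VC-HIT | VC [14]
  [6] addr=0xef blk=14 s=0: VC-HIT | VC [4]
  [7] addr=0x42 blk=4 s=0: VC-HIT | VC [14]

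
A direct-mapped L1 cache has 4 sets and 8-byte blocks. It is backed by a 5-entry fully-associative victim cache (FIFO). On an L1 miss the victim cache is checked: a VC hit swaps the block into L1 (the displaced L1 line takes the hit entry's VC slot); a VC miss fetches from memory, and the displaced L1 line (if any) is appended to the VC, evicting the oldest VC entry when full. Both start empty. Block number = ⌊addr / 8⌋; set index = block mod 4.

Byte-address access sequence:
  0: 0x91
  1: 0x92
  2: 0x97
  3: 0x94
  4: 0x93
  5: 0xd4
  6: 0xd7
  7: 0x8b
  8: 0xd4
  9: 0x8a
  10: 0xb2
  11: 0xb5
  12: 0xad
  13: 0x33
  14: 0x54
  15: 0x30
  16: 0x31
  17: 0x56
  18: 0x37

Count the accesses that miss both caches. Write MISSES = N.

MISSES = 7

0: 0x91 (blk 18, set 2) → MISS  vc=[]
1: 0x92 (blk 18, set 2) → L1-HIT  vc=[]
2: 0x97 (blk 18, set 2) → L1-HIT  vc=[]
3: 0x94 (blk 18, set 2) → L1-HIT  vc=[]
4: 0x93 (blk 18, set 2) → L1-HIT  vc=[]
5: 0xd4 (blk 26, set 2) → MISS  vc=[18]
6: 0xd7 (blk 26, set 2) → L1-HIT  vc=[18]
7: 0x8b (blk 17, set 1) → MISS  vc=[18]
8: 0xd4 (blk 26, set 2) → L1-HIT  vc=[18]
9: 0x8a (blk 17, set 1) → L1-HIT  vc=[18]
10: 0xb2 (blk 22, set 2) → MISS  vc=[18, 26]
11: 0xb5 (blk 22, set 2) → L1-HIT  vc=[18, 26]
12: 0xad (blk 21, set 1) → MISS  vc=[18, 26, 17]
13: 0x33 (blk 6, set 2) → MISS  vc=[18, 26, 17, 22]
14: 0x54 (blk 10, set 2) → MISS  vc=[18, 26, 17, 22, 6]
15: 0x30 (blk 6, set 2) → VC-HIT  vc=[18, 26, 17, 22, 10]
16: 0x31 (blk 6, set 2) → L1-HIT  vc=[18, 26, 17, 22, 10]
17: 0x56 (blk 10, set 2) → VC-HIT  vc=[18, 26, 17, 22, 6]
18: 0x37 (blk 6, set 2) → VC-HIT  vc=[18, 26, 17, 22, 10]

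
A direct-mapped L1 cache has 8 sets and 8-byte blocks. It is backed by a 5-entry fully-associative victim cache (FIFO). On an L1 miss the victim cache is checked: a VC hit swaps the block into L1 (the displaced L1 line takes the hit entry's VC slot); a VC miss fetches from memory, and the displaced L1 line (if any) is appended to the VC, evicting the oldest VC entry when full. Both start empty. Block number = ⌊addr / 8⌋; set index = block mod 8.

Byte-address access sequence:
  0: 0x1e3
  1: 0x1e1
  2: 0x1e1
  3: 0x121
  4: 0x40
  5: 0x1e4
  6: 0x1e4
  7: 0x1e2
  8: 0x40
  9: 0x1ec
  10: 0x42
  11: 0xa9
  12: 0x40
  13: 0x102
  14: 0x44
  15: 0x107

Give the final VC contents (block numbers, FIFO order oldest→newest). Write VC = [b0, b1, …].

VC = [36, 61, 8]

  [0] addr=0x1e3 blk=60 s=4: MISS | VC []
  [1] addr=0x1e1 blk=60 s=4: L1-HIT | VC []
  [2] addr=0x1e1 blk=60 s=4: L1-HIT | VC []
  [3] addr=0x121 blk=36 s=4: MISS | VC [60]
  [4] addr=0x40 blk=8 s=0: MISS | VC [60]
  [5] addr=0x1e4 blk=60 s=4: VC-HIT | VC [36]
  [6] addr=0x1e4 blk=60 s=4: L1-HIT | VC [36]
  [7] addr=0x1e2 blk=60 s=4: L1-HIT | VC [36]
  [8] addr=0x40 blk=8 s=0: L1-HIT | VC [36]
  [9] addr=0x1ec blk=61 s=5: MISS | VC [36]
  [10] addr=0x42 blk=8 s=0: L1-HIT | VC [36]
  [11] addr=0xa9 blk=21 s=5: MISS | VC [36, 61]
  [12] addr=0x40 blk=8 s=0: L1-HIT | VC [36, 61]
  [13] addr=0x102 blk=32 s=0: MISS | VC [36, 61, 8]
  [14] addr=0x44 blk=8 s=0: VC-HIT | VC [36, 61, 32]
  [15] addr=0x107 blk=32 s=0: VC-HIT | VC [36, 61, 8]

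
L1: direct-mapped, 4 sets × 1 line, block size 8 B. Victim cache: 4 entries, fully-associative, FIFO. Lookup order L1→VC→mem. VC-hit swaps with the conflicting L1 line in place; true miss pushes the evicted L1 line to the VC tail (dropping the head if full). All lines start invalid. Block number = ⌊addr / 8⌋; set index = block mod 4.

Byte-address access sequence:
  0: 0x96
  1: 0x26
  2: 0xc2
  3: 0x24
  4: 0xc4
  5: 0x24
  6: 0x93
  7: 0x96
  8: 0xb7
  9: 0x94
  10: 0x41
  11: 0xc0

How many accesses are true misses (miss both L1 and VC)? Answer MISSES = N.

0: 0x96 (blk 18, set 2) → MISS  vc=[]
1: 0x26 (blk 4, set 0) → MISS  vc=[]
2: 0xc2 (blk 24, set 0) → MISS  vc=[4]
3: 0x24 (blk 4, set 0) → VC-HIT  vc=[24]
4: 0xc4 (blk 24, set 0) → VC-HIT  vc=[4]
5: 0x24 (blk 4, set 0) → VC-HIT  vc=[24]
6: 0x93 (blk 18, set 2) → L1-HIT  vc=[24]
7: 0x96 (blk 18, set 2) → L1-HIT  vc=[24]
8: 0xb7 (blk 22, set 2) → MISS  vc=[24, 18]
9: 0x94 (blk 18, set 2) → VC-HIT  vc=[24, 22]
10: 0x41 (blk 8, set 0) → MISS  vc=[24, 22, 4]
11: 0xc0 (blk 24, set 0) → VC-HIT  vc=[8, 22, 4]

MISSES = 5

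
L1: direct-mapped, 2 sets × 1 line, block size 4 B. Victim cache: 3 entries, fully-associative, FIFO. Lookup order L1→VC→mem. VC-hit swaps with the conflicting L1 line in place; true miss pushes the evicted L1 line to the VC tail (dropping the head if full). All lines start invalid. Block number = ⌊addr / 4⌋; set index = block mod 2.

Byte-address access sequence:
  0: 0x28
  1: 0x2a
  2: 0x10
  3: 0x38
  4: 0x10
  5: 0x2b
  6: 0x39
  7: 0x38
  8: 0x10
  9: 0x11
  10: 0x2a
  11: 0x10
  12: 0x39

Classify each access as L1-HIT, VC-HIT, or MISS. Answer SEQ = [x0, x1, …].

SEQ = [MISS, L1-HIT, MISS, MISS, VC-HIT, VC-HIT, VC-HIT, L1-HIT, VC-HIT, L1-HIT, VC-HIT, VC-HIT, VC-HIT]

0: 0x28 (blk 10, set 0) → MISS  vc=[]
1: 0x2a (blk 10, set 0) → L1-HIT  vc=[]
2: 0x10 (blk 4, set 0) → MISS  vc=[10]
3: 0x38 (blk 14, set 0) → MISS  vc=[10, 4]
4: 0x10 (blk 4, set 0) → VC-HIT  vc=[10, 14]
5: 0x2b (blk 10, set 0) → VC-HIT  vc=[4, 14]
6: 0x39 (blk 14, set 0) → VC-HIT  vc=[4, 10]
7: 0x38 (blk 14, set 0) → L1-HIT  vc=[4, 10]
8: 0x10 (blk 4, set 0) → VC-HIT  vc=[14, 10]
9: 0x11 (blk 4, set 0) → L1-HIT  vc=[14, 10]
10: 0x2a (blk 10, set 0) → VC-HIT  vc=[14, 4]
11: 0x10 (blk 4, set 0) → VC-HIT  vc=[14, 10]
12: 0x39 (blk 14, set 0) → VC-HIT  vc=[4, 10]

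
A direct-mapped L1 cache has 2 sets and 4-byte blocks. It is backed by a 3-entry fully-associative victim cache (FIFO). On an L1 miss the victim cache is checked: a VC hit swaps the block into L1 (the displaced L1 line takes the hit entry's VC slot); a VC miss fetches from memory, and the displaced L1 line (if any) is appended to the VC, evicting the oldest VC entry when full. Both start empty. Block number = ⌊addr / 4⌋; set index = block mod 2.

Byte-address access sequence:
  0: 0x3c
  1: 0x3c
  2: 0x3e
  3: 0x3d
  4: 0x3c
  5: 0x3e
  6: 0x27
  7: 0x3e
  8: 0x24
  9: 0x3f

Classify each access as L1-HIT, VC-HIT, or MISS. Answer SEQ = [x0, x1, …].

SEQ = [MISS, L1-HIT, L1-HIT, L1-HIT, L1-HIT, L1-HIT, MISS, VC-HIT, VC-HIT, VC-HIT]

  [0] addr=0x3c blk=15 s=1: MISS | VC []
  [1] addr=0x3c blk=15 s=1: L1-HIT | VC []
  [2] addr=0x3e blk=15 s=1: L1-HIT | VC []
  [3] addr=0x3d blk=15 s=1: L1-HIT | VC []
  [4] addr=0x3c blk=15 s=1: L1-HIT | VC []
  [5] addr=0x3e blk=15 s=1: L1-HIT | VC []
  [6] addr=0x27 blk=9 s=1: MISS | VC [15]
  [7] addr=0x3e blk=15 s=1: VC-HIT | VC [9]
  [8] addr=0x24 blk=9 s=1: VC-HIT | VC [15]
  [9] addr=0x3f blk=15 s=1: VC-HIT | VC [9]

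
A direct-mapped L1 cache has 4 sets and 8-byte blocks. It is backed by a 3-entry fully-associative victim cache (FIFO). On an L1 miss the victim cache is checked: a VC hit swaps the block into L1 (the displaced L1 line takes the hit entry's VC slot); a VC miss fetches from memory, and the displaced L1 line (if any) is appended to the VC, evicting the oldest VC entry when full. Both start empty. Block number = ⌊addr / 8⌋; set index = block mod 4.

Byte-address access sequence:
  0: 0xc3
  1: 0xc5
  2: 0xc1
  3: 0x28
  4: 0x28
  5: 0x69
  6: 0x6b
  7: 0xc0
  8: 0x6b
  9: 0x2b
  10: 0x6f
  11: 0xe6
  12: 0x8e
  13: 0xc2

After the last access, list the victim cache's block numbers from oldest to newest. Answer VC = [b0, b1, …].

VC = [5, 28, 13]

0: 0xc3 (blk 24, set 0) → MISS  vc=[]
1: 0xc5 (blk 24, set 0) → L1-HIT  vc=[]
2: 0xc1 (blk 24, set 0) → L1-HIT  vc=[]
3: 0x28 (blk 5, set 1) → MISS  vc=[]
4: 0x28 (blk 5, set 1) → L1-HIT  vc=[]
5: 0x69 (blk 13, set 1) → MISS  vc=[5]
6: 0x6b (blk 13, set 1) → L1-HIT  vc=[5]
7: 0xc0 (blk 24, set 0) → L1-HIT  vc=[5]
8: 0x6b (blk 13, set 1) → L1-HIT  vc=[5]
9: 0x2b (blk 5, set 1) → VC-HIT  vc=[13]
10: 0x6f (blk 13, set 1) → VC-HIT  vc=[5]
11: 0xe6 (blk 28, set 0) → MISS  vc=[5, 24]
12: 0x8e (blk 17, set 1) → MISS  vc=[5, 24, 13]
13: 0xc2 (blk 24, set 0) → VC-HIT  vc=[5, 28, 13]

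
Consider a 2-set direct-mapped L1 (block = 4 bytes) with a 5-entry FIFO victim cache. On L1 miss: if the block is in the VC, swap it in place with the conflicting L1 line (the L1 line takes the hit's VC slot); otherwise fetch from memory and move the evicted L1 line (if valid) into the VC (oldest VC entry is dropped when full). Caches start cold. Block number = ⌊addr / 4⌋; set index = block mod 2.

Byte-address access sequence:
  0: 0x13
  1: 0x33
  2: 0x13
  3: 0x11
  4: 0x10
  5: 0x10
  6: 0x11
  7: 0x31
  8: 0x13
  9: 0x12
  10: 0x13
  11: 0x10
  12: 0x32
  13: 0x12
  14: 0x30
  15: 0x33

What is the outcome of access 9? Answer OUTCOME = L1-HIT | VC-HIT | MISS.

OUTCOME = L1-HIT

0: 0x13 (blk 4, set 0) → MISS  vc=[]
1: 0x33 (blk 12, set 0) → MISS  vc=[4]
2: 0x13 (blk 4, set 0) → VC-HIT  vc=[12]
3: 0x11 (blk 4, set 0) → L1-HIT  vc=[12]
4: 0x10 (blk 4, set 0) → L1-HIT  vc=[12]
5: 0x10 (blk 4, set 0) → L1-HIT  vc=[12]
6: 0x11 (blk 4, set 0) → L1-HIT  vc=[12]
7: 0x31 (blk 12, set 0) → VC-HIT  vc=[4]
8: 0x13 (blk 4, set 0) → VC-HIT  vc=[12]
9: 0x12 (blk 4, set 0) → L1-HIT  vc=[12]
10: 0x13 (blk 4, set 0) → L1-HIT  vc=[12]
11: 0x10 (blk 4, set 0) → L1-HIT  vc=[12]
12: 0x32 (blk 12, set 0) → VC-HIT  vc=[4]
13: 0x12 (blk 4, set 0) → VC-HIT  vc=[12]
14: 0x30 (blk 12, set 0) → VC-HIT  vc=[4]
15: 0x33 (blk 12, set 0) → L1-HIT  vc=[4]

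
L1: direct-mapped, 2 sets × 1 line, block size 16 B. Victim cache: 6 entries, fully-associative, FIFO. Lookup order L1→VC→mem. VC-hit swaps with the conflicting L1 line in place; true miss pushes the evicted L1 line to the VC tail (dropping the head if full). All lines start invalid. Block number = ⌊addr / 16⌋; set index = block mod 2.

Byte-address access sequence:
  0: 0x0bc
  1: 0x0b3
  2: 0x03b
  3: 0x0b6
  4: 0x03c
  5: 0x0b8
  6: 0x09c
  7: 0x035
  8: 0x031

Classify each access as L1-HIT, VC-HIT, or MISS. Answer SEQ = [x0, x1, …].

SEQ = [MISS, L1-HIT, MISS, VC-HIT, VC-HIT, VC-HIT, MISS, VC-HIT, L1-HIT]

#0 0xbc→b11/s1 MISS; vc=[]
#1 0xb3→b11/s1 L1-HIT; vc=[]
#2 0x3b→b3/s1 MISS; vc=[11]
#3 0xb6→b11/s1 VC-HIT; vc=[3]
#4 0x3c→b3/s1 VC-HIT; vc=[11]
#5 0xb8→b11/s1 VC-HIT; vc=[3]
#6 0x9c→b9/s1 MISS; vc=[3,11]
#7 0x35→b3/s1 VC-HIT; vc=[9,11]
#8 0x31→b3/s1 L1-HIT; vc=[9,11]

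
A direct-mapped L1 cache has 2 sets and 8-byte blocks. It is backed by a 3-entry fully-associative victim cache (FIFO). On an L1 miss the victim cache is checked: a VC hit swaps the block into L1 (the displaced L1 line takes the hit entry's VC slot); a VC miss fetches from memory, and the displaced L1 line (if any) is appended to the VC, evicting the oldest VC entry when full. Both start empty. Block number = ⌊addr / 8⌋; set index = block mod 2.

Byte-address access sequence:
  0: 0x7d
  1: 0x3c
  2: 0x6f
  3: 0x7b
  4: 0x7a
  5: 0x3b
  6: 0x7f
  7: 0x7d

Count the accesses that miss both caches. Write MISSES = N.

  [0] addr=0x7d blk=15 s=1: MISS | VC []
  [1] addr=0x3c blk=7 s=1: MISS | VC [15]
  [2] addr=0x6f blk=13 s=1: MISS | VC [15, 7]
  [3] addr=0x7b blk=15 s=1: VC-HIT | VC [13, 7]
  [4] addr=0x7a blk=15 s=1: L1-HIT | VC [13, 7]
  [5] addr=0x3b blk=7 s=1: VC-HIT | VC [13, 15]
  [6] addr=0x7f blk=15 s=1: VC-HIT | VC [13, 7]
  [7] addr=0x7d blk=15 s=1: L1-HIT | VC [13, 7]

MISSES = 3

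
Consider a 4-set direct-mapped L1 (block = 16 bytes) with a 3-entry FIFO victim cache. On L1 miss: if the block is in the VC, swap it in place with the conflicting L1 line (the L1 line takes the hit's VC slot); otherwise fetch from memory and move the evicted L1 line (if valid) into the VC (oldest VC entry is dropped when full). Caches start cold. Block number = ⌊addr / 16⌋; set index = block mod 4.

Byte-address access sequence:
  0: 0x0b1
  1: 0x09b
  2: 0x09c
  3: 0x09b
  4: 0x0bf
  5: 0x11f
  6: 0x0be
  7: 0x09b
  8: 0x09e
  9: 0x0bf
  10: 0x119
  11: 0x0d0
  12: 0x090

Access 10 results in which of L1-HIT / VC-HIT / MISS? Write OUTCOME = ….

0: 0xb1 (blk 11, set 3) → MISS  vc=[]
1: 0x9b (blk 9, set 1) → MISS  vc=[]
2: 0x9c (blk 9, set 1) → L1-HIT  vc=[]
3: 0x9b (blk 9, set 1) → L1-HIT  vc=[]
4: 0xbf (blk 11, set 3) → L1-HIT  vc=[]
5: 0x11f (blk 17, set 1) → MISS  vc=[9]
6: 0xbe (blk 11, set 3) → L1-HIT  vc=[9]
7: 0x9b (blk 9, set 1) → VC-HIT  vc=[17]
8: 0x9e (blk 9, set 1) → L1-HIT  vc=[17]
9: 0xbf (blk 11, set 3) → L1-HIT  vc=[17]
10: 0x119 (blk 17, set 1) → VC-HIT  vc=[9]
11: 0xd0 (blk 13, set 1) → MISS  vc=[9, 17]
12: 0x90 (blk 9, set 1) → VC-HIT  vc=[13, 17]

OUTCOME = VC-HIT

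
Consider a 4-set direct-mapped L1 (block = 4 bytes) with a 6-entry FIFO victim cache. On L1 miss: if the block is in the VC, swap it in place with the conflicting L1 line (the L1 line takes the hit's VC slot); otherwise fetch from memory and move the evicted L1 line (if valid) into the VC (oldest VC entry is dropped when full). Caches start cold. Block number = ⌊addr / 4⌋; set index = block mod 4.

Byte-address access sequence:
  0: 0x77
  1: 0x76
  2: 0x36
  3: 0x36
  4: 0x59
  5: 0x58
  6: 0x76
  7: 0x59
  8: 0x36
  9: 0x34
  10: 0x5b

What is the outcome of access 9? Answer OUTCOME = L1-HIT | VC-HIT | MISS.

OUTCOME = L1-HIT

#0 0x77→b29/s1 MISS; vc=[]
#1 0x76→b29/s1 L1-HIT; vc=[]
#2 0x36→b13/s1 MISS; vc=[29]
#3 0x36→b13/s1 L1-HIT; vc=[29]
#4 0x59→b22/s2 MISS; vc=[29]
#5 0x58→b22/s2 L1-HIT; vc=[29]
#6 0x76→b29/s1 VC-HIT; vc=[13]
#7 0x59→b22/s2 L1-HIT; vc=[13]
#8 0x36→b13/s1 VC-HIT; vc=[29]
#9 0x34→b13/s1 L1-HIT; vc=[29]
#10 0x5b→b22/s2 L1-HIT; vc=[29]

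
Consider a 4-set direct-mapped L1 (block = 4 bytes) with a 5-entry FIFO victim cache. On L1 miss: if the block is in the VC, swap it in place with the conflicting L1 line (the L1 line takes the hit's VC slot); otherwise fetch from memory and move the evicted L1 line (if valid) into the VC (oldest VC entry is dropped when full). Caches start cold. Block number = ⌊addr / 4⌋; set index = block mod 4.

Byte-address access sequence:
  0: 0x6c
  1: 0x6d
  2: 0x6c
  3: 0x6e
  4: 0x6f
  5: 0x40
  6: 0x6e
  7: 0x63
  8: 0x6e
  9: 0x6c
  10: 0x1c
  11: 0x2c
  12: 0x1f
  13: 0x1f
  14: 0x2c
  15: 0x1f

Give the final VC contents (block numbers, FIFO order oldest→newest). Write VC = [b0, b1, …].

VC = [16, 27, 11]

#0 0x6c→b27/s3 MISS; vc=[]
#1 0x6d→b27/s3 L1-HIT; vc=[]
#2 0x6c→b27/s3 L1-HIT; vc=[]
#3 0x6e→b27/s3 L1-HIT; vc=[]
#4 0x6f→b27/s3 L1-HIT; vc=[]
#5 0x40→b16/s0 MISS; vc=[]
#6 0x6e→b27/s3 L1-HIT; vc=[]
#7 0x63→b24/s0 MISS; vc=[16]
#8 0x6e→b27/s3 L1-HIT; vc=[16]
#9 0x6c→b27/s3 L1-HIT; vc=[16]
#10 0x1c→b7/s3 MISS; vc=[16,27]
#11 0x2c→b11/s3 MISS; vc=[16,27,7]
#12 0x1f→b7/s3 VC-HIT; vc=[16,27,11]
#13 0x1f→b7/s3 L1-HIT; vc=[16,27,11]
#14 0x2c→b11/s3 VC-HIT; vc=[16,27,7]
#15 0x1f→b7/s3 VC-HIT; vc=[16,27,11]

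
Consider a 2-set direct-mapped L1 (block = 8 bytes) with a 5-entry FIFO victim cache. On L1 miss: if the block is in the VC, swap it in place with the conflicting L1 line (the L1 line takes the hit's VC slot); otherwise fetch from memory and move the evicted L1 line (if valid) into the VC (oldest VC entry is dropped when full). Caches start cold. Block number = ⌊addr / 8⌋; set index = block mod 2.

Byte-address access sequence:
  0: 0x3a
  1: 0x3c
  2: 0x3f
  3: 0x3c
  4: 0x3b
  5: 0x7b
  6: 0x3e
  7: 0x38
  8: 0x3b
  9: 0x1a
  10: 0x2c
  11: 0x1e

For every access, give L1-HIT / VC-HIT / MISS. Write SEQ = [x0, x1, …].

SEQ = [MISS, L1-HIT, L1-HIT, L1-HIT, L1-HIT, MISS, VC-HIT, L1-HIT, L1-HIT, MISS, MISS, VC-HIT]

0: 0x3a (blk 7, set 1) → MISS  vc=[]
1: 0x3c (blk 7, set 1) → L1-HIT  vc=[]
2: 0x3f (blk 7, set 1) → L1-HIT  vc=[]
3: 0x3c (blk 7, set 1) → L1-HIT  vc=[]
4: 0x3b (blk 7, set 1) → L1-HIT  vc=[]
5: 0x7b (blk 15, set 1) → MISS  vc=[7]
6: 0x3e (blk 7, set 1) → VC-HIT  vc=[15]
7: 0x38 (blk 7, set 1) → L1-HIT  vc=[15]
8: 0x3b (blk 7, set 1) → L1-HIT  vc=[15]
9: 0x1a (blk 3, set 1) → MISS  vc=[15, 7]
10: 0x2c (blk 5, set 1) → MISS  vc=[15, 7, 3]
11: 0x1e (blk 3, set 1) → VC-HIT  vc=[15, 7, 5]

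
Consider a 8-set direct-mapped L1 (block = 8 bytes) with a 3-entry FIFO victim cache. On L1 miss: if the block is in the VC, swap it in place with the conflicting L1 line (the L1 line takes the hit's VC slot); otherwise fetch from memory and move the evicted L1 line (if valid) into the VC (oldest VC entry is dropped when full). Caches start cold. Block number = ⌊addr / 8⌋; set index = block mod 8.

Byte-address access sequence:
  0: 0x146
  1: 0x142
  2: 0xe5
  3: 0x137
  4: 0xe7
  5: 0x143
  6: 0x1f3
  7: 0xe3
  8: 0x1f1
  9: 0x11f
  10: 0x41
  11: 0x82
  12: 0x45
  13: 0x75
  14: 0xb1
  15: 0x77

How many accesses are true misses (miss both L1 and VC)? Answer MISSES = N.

0: 0x146 (blk 40, set 0) → MISS  vc=[]
1: 0x142 (blk 40, set 0) → L1-HIT  vc=[]
2: 0xe5 (blk 28, set 4) → MISS  vc=[]
3: 0x137 (blk 38, set 6) → MISS  vc=[]
4: 0xe7 (blk 28, set 4) → L1-HIT  vc=[]
5: 0x143 (blk 40, set 0) → L1-HIT  vc=[]
6: 0x1f3 (blk 62, set 6) → MISS  vc=[38]
7: 0xe3 (blk 28, set 4) → L1-HIT  vc=[38]
8: 0x1f1 (blk 62, set 6) → L1-HIT  vc=[38]
9: 0x11f (blk 35, set 3) → MISS  vc=[38]
10: 0x41 (blk 8, set 0) → MISS  vc=[38, 40]
11: 0x82 (blk 16, set 0) → MISS  vc=[38, 40, 8]
12: 0x45 (blk 8, set 0) → VC-HIT  vc=[38, 40, 16]
13: 0x75 (blk 14, set 6) → MISS  vc=[40, 16, 62]
14: 0xb1 (blk 22, set 6) → MISS  vc=[16, 62, 14]
15: 0x77 (blk 14, set 6) → VC-HIT  vc=[16, 62, 22]

MISSES = 9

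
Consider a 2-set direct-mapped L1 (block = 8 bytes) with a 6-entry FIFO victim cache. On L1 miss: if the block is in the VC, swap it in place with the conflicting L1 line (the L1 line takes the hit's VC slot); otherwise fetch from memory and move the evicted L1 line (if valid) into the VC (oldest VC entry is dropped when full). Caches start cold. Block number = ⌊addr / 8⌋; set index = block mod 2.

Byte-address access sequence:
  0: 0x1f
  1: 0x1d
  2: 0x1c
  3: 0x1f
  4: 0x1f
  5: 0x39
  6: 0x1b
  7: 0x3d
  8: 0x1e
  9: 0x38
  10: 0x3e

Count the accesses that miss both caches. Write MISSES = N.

MISSES = 2

  [0] addr=0x1f blk=3 s=1: MISS | VC []
  [1] addr=0x1d blk=3 s=1: L1-HIT | VC []
  [2] addr=0x1c blk=3 s=1: L1-HIT | VC []
  [3] addr=0x1f blk=3 s=1: L1-HIT | VC []
  [4] addr=0x1f blk=3 s=1: L1-HIT | VC []
  [5] addr=0x39 blk=7 s=1: MISS | VC [3]
  [6] addr=0x1b blk=3 s=1: VC-HIT | VC [7]
  [7] addr=0x3d blk=7 s=1: VC-HIT | VC [3]
  [8] addr=0x1e blk=3 s=1: VC-HIT | VC [7]
  [9] addr=0x38 blk=7 s=1: VC-HIT | VC [3]
  [10] addr=0x3e blk=7 s=1: L1-HIT | VC [3]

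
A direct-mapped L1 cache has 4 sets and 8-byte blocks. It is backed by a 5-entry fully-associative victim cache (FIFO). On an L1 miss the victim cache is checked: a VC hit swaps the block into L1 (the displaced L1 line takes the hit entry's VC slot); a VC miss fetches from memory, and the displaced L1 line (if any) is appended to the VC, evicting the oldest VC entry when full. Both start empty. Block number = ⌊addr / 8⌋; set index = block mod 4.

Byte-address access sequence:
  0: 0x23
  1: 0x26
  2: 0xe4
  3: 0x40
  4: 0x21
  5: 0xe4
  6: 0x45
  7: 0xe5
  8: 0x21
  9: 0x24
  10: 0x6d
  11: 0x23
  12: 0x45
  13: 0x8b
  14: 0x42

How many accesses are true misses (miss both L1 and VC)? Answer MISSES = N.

MISSES = 5

  [0] addr=0x23 blk=4 s=0: MISS | VC []
  [1] addr=0x26 blk=4 s=0: L1-HIT | VC []
  [2] addr=0xe4 blk=28 s=0: MISS | VC [4]
  [3] addr=0x40 blk=8 s=0: MISS | VC [4, 28]
  [4] addr=0x21 blk=4 s=0: VC-HIT | VC [8, 28]
  [5] addr=0xe4 blk=28 s=0: VC-HIT | VC [8, 4]
  [6] addr=0x45 blk=8 s=0: VC-HIT | VC [28, 4]
  [7] addr=0xe5 blk=28 s=0: VC-HIT | VC [8, 4]
  [8] addr=0x21 blk=4 s=0: VC-HIT | VC [8, 28]
  [9] addr=0x24 blk=4 s=0: L1-HIT | VC [8, 28]
  [10] addr=0x6d blk=13 s=1: MISS | VC [8, 28]
  [11] addr=0x23 blk=4 s=0: L1-HIT | VC [8, 28]
  [12] addr=0x45 blk=8 s=0: VC-HIT | VC [4, 28]
  [13] addr=0x8b blk=17 s=1: MISS | VC [4, 28, 13]
  [14] addr=0x42 blk=8 s=0: L1-HIT | VC [4, 28, 13]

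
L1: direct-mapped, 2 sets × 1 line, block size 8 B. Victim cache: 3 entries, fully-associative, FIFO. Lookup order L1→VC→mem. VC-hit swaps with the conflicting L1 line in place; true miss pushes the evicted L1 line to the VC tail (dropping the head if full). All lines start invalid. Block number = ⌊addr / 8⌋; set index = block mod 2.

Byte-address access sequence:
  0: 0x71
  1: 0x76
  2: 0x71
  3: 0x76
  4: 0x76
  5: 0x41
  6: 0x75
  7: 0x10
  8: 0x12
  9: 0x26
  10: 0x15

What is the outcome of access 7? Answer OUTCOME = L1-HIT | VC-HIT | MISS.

0: 0x71 (blk 14, set 0) → MISS  vc=[]
1: 0x76 (blk 14, set 0) → L1-HIT  vc=[]
2: 0x71 (blk 14, set 0) → L1-HIT  vc=[]
3: 0x76 (blk 14, set 0) → L1-HIT  vc=[]
4: 0x76 (blk 14, set 0) → L1-HIT  vc=[]
5: 0x41 (blk 8, set 0) → MISS  vc=[14]
6: 0x75 (blk 14, set 0) → VC-HIT  vc=[8]
7: 0x10 (blk 2, set 0) → MISS  vc=[8, 14]
8: 0x12 (blk 2, set 0) → L1-HIT  vc=[8, 14]
9: 0x26 (blk 4, set 0) → MISS  vc=[8, 14, 2]
10: 0x15 (blk 2, set 0) → VC-HIT  vc=[8, 14, 4]

OUTCOME = MISS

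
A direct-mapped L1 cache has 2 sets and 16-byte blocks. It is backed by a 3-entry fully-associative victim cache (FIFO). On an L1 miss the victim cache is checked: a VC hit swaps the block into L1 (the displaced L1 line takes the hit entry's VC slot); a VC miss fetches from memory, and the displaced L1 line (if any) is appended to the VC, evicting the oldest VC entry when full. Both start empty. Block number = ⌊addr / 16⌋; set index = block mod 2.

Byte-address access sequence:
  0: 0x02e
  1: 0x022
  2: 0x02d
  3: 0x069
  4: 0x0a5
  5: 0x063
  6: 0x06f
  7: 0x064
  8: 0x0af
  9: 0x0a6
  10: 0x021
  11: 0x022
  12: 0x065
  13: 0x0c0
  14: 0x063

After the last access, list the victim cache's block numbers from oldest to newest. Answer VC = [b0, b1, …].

0: 0x2e (blk 2, set 0) → MISS  vc=[]
1: 0x22 (blk 2, set 0) → L1-HIT  vc=[]
2: 0x2d (blk 2, set 0) → L1-HIT  vc=[]
3: 0x69 (blk 6, set 0) → MISS  vc=[2]
4: 0xa5 (blk 10, set 0) → MISS  vc=[2, 6]
5: 0x63 (blk 6, set 0) → VC-HIT  vc=[2, 10]
6: 0x6f (blk 6, set 0) → L1-HIT  vc=[2, 10]
7: 0x64 (blk 6, set 0) → L1-HIT  vc=[2, 10]
8: 0xaf (blk 10, set 0) → VC-HIT  vc=[2, 6]
9: 0xa6 (blk 10, set 0) → L1-HIT  vc=[2, 6]
10: 0x21 (blk 2, set 0) → VC-HIT  vc=[10, 6]
11: 0x22 (blk 2, set 0) → L1-HIT  vc=[10, 6]
12: 0x65 (blk 6, set 0) → VC-HIT  vc=[10, 2]
13: 0xc0 (blk 12, set 0) → MISS  vc=[10, 2, 6]
14: 0x63 (blk 6, set 0) → VC-HIT  vc=[10, 2, 12]

VC = [10, 2, 12]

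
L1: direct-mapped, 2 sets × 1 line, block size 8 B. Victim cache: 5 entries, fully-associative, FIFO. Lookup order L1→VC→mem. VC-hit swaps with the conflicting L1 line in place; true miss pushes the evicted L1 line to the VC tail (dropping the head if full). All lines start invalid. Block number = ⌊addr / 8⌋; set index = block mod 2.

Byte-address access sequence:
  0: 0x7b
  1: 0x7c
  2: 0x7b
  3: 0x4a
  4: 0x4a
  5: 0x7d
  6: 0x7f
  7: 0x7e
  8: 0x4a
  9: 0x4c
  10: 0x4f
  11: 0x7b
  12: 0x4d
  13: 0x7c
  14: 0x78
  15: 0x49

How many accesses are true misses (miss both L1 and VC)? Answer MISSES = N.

  [0] addr=0x7b blk=15 s=1: MISS | VC []
  [1] addr=0x7c blk=15 s=1: L1-HIT | VC []
  [2] addr=0x7b blk=15 s=1: L1-HIT | VC []
  [3] addr=0x4a blk=9 s=1: MISS | VC [15]
  [4] addr=0x4a blk=9 s=1: L1-HIT | VC [15]
  [5] addr=0x7d blk=15 s=1: VC-HIT | VC [9]
  [6] addr=0x7f blk=15 s=1: L1-HIT | VC [9]
  [7] addr=0x7e blk=15 s=1: L1-HIT | VC [9]
  [8] addr=0x4a blk=9 s=1: VC-HIT | VC [15]
  [9] addr=0x4c blk=9 s=1: L1-HIT | VC [15]
  [10] addr=0x4f blk=9 s=1: L1-HIT | VC [15]
  [11] addr=0x7b blk=15 s=1: VC-HIT | VC [9]
  [12] addr=0x4d blk=9 s=1: VC-HIT | VC [15]
  [13] addr=0x7c blk=15 s=1: VC-HIT | VC [9]
  [14] addr=0x78 blk=15 s=1: L1-HIT | VC [9]
  [15] addr=0x49 blk=9 s=1: VC-HIT | VC [15]

MISSES = 2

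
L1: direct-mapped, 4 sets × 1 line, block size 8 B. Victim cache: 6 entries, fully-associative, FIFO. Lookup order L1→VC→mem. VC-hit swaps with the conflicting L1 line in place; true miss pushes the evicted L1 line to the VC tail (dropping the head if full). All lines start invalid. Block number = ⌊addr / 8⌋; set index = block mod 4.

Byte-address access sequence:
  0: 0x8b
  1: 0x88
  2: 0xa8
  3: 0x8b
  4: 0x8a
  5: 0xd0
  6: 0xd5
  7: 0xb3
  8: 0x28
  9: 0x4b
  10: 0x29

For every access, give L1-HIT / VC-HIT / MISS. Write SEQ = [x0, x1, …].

  [0] addr=0x8b blk=17 s=1: MISS | VC []
  [1] addr=0x88 blk=17 s=1: L1-HIT | VC []
  [2] addr=0xa8 blk=21 s=1: MISS | VC [17]
  [3] addr=0x8b blk=17 s=1: VC-HIT | VC [21]
  [4] addr=0x8a blk=17 s=1: L1-HIT | VC [21]
  [5] addr=0xd0 blk=26 s=2: MISS | VC [21]
  [6] addr=0xd5 blk=26 s=2: L1-HIT | VC [21]
  [7] addr=0xb3 blk=22 s=2: MISS | VC [21, 26]
  [8] addr=0x28 blk=5 s=1: MISS | VC [21, 26, 17]
  [9] addr=0x4b blk=9 s=1: MISS | VC [21, 26, 17, 5]
  [10] addr=0x29 blk=5 s=1: VC-HIT | VC [21, 26, 17, 9]

SEQ = [MISS, L1-HIT, MISS, VC-HIT, L1-HIT, MISS, L1-HIT, MISS, MISS, MISS, VC-HIT]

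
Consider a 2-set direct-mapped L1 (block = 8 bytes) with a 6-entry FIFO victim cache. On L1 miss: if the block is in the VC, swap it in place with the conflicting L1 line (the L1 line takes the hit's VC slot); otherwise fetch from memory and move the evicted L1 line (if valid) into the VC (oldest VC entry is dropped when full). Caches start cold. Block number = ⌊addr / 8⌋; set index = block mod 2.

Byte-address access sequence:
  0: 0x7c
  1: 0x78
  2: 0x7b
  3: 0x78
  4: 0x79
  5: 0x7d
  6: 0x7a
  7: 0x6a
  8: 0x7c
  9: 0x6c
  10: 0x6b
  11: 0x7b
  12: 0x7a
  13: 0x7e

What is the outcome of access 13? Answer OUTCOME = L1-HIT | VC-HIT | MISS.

  [0] addr=0x7c blk=15 s=1: MISS | VC []
  [1] addr=0x78 blk=15 s=1: L1-HIT | VC []
  [2] addr=0x7b blk=15 s=1: L1-HIT | VC []
  [3] addr=0x78 blk=15 s=1: L1-HIT | VC []
  [4] addr=0x79 blk=15 s=1: L1-HIT | VC []
  [5] addr=0x7d blk=15 s=1: L1-HIT | VC []
  [6] addr=0x7a blk=15 s=1: L1-HIT | VC []
  [7] addr=0x6a blk=13 s=1: MISS | VC [15]
  [8] addr=0x7c blk=15 s=1: VC-HIT | VC [13]
  [9] addr=0x6c blk=13 s=1: VC-HIT | VC [15]
  [10] addr=0x6b blk=13 s=1: L1-HIT | VC [15]
  [11] addr=0x7b blk=15 s=1: VC-HIT | VC [13]
  [12] addr=0x7a blk=15 s=1: L1-HIT | VC [13]
  [13] addr=0x7e blk=15 s=1: L1-HIT | VC [13]

OUTCOME = L1-HIT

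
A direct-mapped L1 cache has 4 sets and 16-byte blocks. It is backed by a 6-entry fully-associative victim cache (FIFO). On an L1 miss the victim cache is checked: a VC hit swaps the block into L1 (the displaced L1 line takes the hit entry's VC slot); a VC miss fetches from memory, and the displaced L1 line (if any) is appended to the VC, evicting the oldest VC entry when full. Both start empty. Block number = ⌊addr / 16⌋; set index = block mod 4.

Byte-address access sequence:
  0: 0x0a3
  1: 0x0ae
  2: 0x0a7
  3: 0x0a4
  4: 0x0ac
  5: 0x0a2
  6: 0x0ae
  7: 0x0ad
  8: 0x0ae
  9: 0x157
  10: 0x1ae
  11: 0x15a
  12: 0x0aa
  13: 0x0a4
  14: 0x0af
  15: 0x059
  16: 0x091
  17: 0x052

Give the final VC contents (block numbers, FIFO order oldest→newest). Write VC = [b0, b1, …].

0: 0xa3 (blk 10, set 2) → MISS  vc=[]
1: 0xae (blk 10, set 2) → L1-HIT  vc=[]
2: 0xa7 (blk 10, set 2) → L1-HIT  vc=[]
3: 0xa4 (blk 10, set 2) → L1-HIT  vc=[]
4: 0xac (blk 10, set 2) → L1-HIT  vc=[]
5: 0xa2 (blk 10, set 2) → L1-HIT  vc=[]
6: 0xae (blk 10, set 2) → L1-HIT  vc=[]
7: 0xad (blk 10, set 2) → L1-HIT  vc=[]
8: 0xae (blk 10, set 2) → L1-HIT  vc=[]
9: 0x157 (blk 21, set 1) → MISS  vc=[]
10: 0x1ae (blk 26, set 2) → MISS  vc=[10]
11: 0x15a (blk 21, set 1) → L1-HIT  vc=[10]
12: 0xaa (blk 10, set 2) → VC-HIT  vc=[26]
13: 0xa4 (blk 10, set 2) → L1-HIT  vc=[26]
14: 0xaf (blk 10, set 2) → L1-HIT  vc=[26]
15: 0x59 (blk 5, set 1) → MISS  vc=[26, 21]
16: 0x91 (blk 9, set 1) → MISS  vc=[26, 21, 5]
17: 0x52 (blk 5, set 1) → VC-HIT  vc=[26, 21, 9]

VC = [26, 21, 9]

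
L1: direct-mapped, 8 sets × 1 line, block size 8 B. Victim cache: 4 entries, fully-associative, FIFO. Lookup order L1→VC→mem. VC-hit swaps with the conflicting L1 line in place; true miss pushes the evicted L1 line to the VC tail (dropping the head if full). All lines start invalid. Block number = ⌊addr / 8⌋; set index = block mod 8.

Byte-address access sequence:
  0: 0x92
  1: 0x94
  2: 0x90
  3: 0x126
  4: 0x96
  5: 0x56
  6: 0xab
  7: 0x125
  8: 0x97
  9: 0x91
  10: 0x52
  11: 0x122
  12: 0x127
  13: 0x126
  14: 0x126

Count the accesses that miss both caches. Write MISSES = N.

MISSES = 4

0: 0x92 (blk 18, set 2) → MISS  vc=[]
1: 0x94 (blk 18, set 2) → L1-HIT  vc=[]
2: 0x90 (blk 18, set 2) → L1-HIT  vc=[]
3: 0x126 (blk 36, set 4) → MISS  vc=[]
4: 0x96 (blk 18, set 2) → L1-HIT  vc=[]
5: 0x56 (blk 10, set 2) → MISS  vc=[18]
6: 0xab (blk 21, set 5) → MISS  vc=[18]
7: 0x125 (blk 36, set 4) → L1-HIT  vc=[18]
8: 0x97 (blk 18, set 2) → VC-HIT  vc=[10]
9: 0x91 (blk 18, set 2) → L1-HIT  vc=[10]
10: 0x52 (blk 10, set 2) → VC-HIT  vc=[18]
11: 0x122 (blk 36, set 4) → L1-HIT  vc=[18]
12: 0x127 (blk 36, set 4) → L1-HIT  vc=[18]
13: 0x126 (blk 36, set 4) → L1-HIT  vc=[18]
14: 0x126 (blk 36, set 4) → L1-HIT  vc=[18]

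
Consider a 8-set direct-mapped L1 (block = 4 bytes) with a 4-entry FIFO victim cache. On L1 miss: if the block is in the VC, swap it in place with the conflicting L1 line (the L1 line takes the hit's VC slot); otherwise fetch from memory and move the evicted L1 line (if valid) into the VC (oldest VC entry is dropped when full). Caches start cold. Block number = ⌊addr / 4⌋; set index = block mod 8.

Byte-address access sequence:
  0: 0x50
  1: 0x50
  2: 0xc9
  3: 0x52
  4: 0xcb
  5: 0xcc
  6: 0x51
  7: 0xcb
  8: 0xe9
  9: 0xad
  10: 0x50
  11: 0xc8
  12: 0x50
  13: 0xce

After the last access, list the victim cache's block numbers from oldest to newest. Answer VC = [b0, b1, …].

VC = [58, 43]

0: 0x50 (blk 20, set 4) → MISS  vc=[]
1: 0x50 (blk 20, set 4) → L1-HIT  vc=[]
2: 0xc9 (blk 50, set 2) → MISS  vc=[]
3: 0x52 (blk 20, set 4) → L1-HIT  vc=[]
4: 0xcb (blk 50, set 2) → L1-HIT  vc=[]
5: 0xcc (blk 51, set 3) → MISS  vc=[]
6: 0x51 (blk 20, set 4) → L1-HIT  vc=[]
7: 0xcb (blk 50, set 2) → L1-HIT  vc=[]
8: 0xe9 (blk 58, set 2) → MISS  vc=[50]
9: 0xad (blk 43, set 3) → MISS  vc=[50, 51]
10: 0x50 (blk 20, set 4) → L1-HIT  vc=[50, 51]
11: 0xc8 (blk 50, set 2) → VC-HIT  vc=[58, 51]
12: 0x50 (blk 20, set 4) → L1-HIT  vc=[58, 51]
13: 0xce (blk 51, set 3) → VC-HIT  vc=[58, 43]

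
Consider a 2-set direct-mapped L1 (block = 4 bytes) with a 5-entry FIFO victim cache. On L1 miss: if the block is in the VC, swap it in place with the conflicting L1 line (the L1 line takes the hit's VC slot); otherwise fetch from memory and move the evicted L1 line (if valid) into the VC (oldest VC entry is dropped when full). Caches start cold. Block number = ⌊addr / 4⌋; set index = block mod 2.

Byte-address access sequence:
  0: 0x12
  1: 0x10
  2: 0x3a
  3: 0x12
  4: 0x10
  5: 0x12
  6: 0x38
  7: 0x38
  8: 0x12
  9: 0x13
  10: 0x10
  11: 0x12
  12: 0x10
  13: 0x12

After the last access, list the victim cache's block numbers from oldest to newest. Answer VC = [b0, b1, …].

  [0] addr=0x12 blk=4 s=0: MISS | VC []
  [1] addr=0x10 blk=4 s=0: L1-HIT | VC []
  [2] addr=0x3a blk=14 s=0: MISS | VC [4]
  [3] addr=0x12 blk=4 s=0: VC-HIT | VC [14]
  [4] addr=0x10 blk=4 s=0: L1-HIT | VC [14]
  [5] addr=0x12 blk=4 s=0: L1-HIT | VC [14]
  [6] addr=0x38 blk=14 s=0: VC-HIT | VC [4]
  [7] addr=0x38 blk=14 s=0: L1-HIT | VC [4]
  [8] addr=0x12 blk=4 s=0: VC-HIT | VC [14]
  [9] addr=0x13 blk=4 s=0: L1-HIT | VC [14]
  [10] addr=0x10 blk=4 s=0: L1-HIT | VC [14]
  [11] addr=0x12 blk=4 s=0: L1-HIT | VC [14]
  [12] addr=0x10 blk=4 s=0: L1-HIT | VC [14]
  [13] addr=0x12 blk=4 s=0: L1-HIT | VC [14]

VC = [14]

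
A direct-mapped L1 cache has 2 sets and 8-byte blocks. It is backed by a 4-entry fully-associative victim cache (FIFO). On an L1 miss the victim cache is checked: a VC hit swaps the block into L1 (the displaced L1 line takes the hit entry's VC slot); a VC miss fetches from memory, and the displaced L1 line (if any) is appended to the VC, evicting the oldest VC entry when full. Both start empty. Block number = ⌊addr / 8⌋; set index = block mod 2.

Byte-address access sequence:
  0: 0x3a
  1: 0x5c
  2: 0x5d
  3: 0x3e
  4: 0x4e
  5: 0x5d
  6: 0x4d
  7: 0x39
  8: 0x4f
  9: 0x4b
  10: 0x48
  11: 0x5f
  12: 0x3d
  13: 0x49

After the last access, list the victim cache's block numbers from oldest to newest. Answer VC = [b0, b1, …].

VC = [7, 11]

  [0] addr=0x3a blk=7 s=1: MISS | VC []
  [1] addr=0x5c blk=11 s=1: MISS | VC [7]
  [2] addr=0x5d blk=11 s=1: L1-HIT | VC [7]
  [3] addr=0x3e blk=7 s=1: VC-HIT | VC [11]
  [4] addr=0x4e blk=9 s=1: MISS | VC [11, 7]
  [5] addr=0x5d blk=11 s=1: VC-HIT | VC [9, 7]
  [6] addr=0x4d blk=9 s=1: VC-HIT | VC [11, 7]
  [7] addr=0x39 blk=7 s=1: VC-HIT | VC [11, 9]
  [8] addr=0x4f blk=9 s=1: VC-HIT | VC [11, 7]
  [9] addr=0x4b blk=9 s=1: L1-HIT | VC [11, 7]
  [10] addr=0x48 blk=9 s=1: L1-HIT | VC [11, 7]
  [11] addr=0x5f blk=11 s=1: VC-HIT | VC [9, 7]
  [12] addr=0x3d blk=7 s=1: VC-HIT | VC [9, 11]
  [13] addr=0x49 blk=9 s=1: VC-HIT | VC [7, 11]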